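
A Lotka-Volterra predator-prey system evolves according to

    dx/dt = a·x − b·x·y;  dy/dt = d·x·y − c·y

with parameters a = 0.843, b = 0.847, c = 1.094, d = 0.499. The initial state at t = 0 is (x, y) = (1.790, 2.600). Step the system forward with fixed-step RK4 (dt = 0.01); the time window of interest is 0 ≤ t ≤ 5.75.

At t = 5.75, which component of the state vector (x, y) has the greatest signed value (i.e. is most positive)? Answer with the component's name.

t=0.000: state=(1.790, 2.600)
step 1 (dt=0.01): k1=(-2.433, -0.522), k2=(-2.413, -0.537), k3=(-2.413, -0.537), k4=(-2.392, -0.552); state += dt/6·(k1+2k2+2k3+k4)
t=0.010: state=(1.766, 2.595)
t=0.020: state=(1.742, 2.589)
t=0.030: state=(1.719, 2.583)
continuing one RK4 step at a time; state shown every 20 steps (Δt=0.2):
t=0.200: state=(1.380, 2.444)
t=0.400: state=(1.100, 2.220)
t=0.600: state=(0.913, 1.971)
t=0.800: state=(0.790, 1.724)
t=1.000: state=(0.712, 1.492)
t=1.200: state=(0.667, 1.284)
t=1.400: state=(0.645, 1.101)
t=1.600: state=(0.642, 0.944)
t=1.800: state=(0.656, 0.809)
t=2.000: state=(0.683, 0.695)
t=2.200: state=(0.725, 0.599)
t=2.400: state=(0.781, 0.519)
t=2.600: state=(0.852, 0.452)
t=2.800: state=(0.938, 0.397)
t=3.000: state=(1.042, 0.352)
t=3.200: state=(1.166, 0.316)
t=3.400: state=(1.312, 0.287)
t=3.600: state=(1.482, 0.265)
t=3.800: state=(1.679, 0.249)
t=4.000: state=(1.907, 0.240)
t=4.200: state=(2.169, 0.236)
t=4.400: state=(2.466, 0.239)
t=4.600: state=(2.801, 0.249)
t=4.800: state=(3.173, 0.270)
t=5.000: state=(3.579, 0.304)
t=5.200: state=(4.007, 0.356)
t=5.400: state=(4.437, 0.436)
t=5.600: state=(4.832, 0.557)
t=5.750: state=(5.069, 0.685)
compare at T: x=5.069, y=0.685

largest component: x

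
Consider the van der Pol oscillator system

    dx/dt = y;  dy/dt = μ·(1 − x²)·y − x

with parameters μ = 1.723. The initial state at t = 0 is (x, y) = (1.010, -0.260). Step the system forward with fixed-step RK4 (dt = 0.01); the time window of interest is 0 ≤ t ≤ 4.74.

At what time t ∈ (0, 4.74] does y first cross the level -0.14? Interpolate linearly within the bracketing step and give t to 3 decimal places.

t = 2.009

t=0.000: state=(1.010, -0.260)
step 1 (dt=0.01): k1=(-0.260, -1.001), k2=(-0.265, -1.001), k3=(-0.265, -1.001), k4=(-0.270, -1.000); state += dt/6·(k1+2k2+2k3+k4)
t=0.010: state=(1.007, -0.270)
t=0.020: state=(1.005, -0.280)
t=0.030: state=(1.002, -0.290)
continuing one RK4 step at a time; state shown every 20 steps (Δt=0.2):
t=0.200: state=(0.938, -0.462)
t=0.400: state=(0.824, -0.682)
t=0.600: state=(0.661, -0.957)
t=0.800: state=(0.434, -1.340)
t=1.000: state=(0.113, -1.904)
t=1.200: state=(-0.340, -2.641)
t=1.400: state=(-0.926, -3.092)
t=1.600: state=(-1.494, -2.367)
t=1.800: state=(-1.829, -1.009)
t=2.000: state=(-1.935, -0.163)
next step: t=2.010: state=(-1.937, -0.137) — y has crossed -0.14
linear interpolation between t=2.000 (-0.16342) and t=2.010 (-0.13695) → t≈2.009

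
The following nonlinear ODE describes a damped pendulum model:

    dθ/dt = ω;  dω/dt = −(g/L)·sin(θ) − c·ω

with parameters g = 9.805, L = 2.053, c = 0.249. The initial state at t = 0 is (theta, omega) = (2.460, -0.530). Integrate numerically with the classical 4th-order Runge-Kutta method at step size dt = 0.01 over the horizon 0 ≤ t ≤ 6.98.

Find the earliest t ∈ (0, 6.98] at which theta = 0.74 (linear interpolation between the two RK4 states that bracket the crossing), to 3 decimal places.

t = 0.855

t=0.000: state=(2.460, -0.530)
step 1 (dt=0.01): k1=(-0.530, -2.877), k2=(-0.544, -2.883), k3=(-0.544, -2.884), k4=(-0.559, -2.890); state += dt/6·(k1+2k2+2k3+k4)
t=0.010: state=(2.455, -0.559)
t=0.020: state=(2.449, -0.588)
t=0.030: state=(2.443, -0.617)
continuing one RK4 step at a time; state shown every 25 steps (Δt=0.25):
t=0.250: state=(2.233, -1.310)
t=0.500: state=(1.790, -2.261)
t=0.750: state=(1.098, -3.252)
t=0.850: state=(0.757, -3.548)
next step: t=0.860: state=(0.721, -3.572) — theta has crossed 0.74
linear interpolation between t=0.850 (0.75677) and t=0.860 (0.72117) → t≈0.855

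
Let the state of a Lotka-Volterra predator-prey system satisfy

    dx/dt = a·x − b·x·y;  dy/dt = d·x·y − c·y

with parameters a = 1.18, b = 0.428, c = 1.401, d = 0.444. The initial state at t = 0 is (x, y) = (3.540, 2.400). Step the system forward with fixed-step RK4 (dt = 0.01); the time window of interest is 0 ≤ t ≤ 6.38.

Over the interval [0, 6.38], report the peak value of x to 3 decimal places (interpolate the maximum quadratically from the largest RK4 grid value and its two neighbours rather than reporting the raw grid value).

max x = 3.726

t=0.000: state=(3.540, 2.400)
step 1 (dt=0.01): k1=(0.541, 0.410), k2=(0.538, 0.413), k3=(0.538, 0.413), k4=(0.535, 0.416); state += dt/6·(k1+2k2+2k3+k4)
t=0.010: state=(3.545, 2.404)
t=0.020: state=(3.551, 2.408)
t=0.030: state=(3.556, 2.413)
continuing one RK4 step at a time; state shown every 25 steps (Δt=0.25):
t=0.250: state=(3.655, 2.522)
t=0.500: state=(3.718, 2.676)
t=0.750: state=(3.716, 2.851)
t=1.000: state=(3.645, 3.023)
t=1.250: state=(3.513, 3.171)
t=1.500: state=(3.342, 3.269)
t=1.750: state=(3.156, 3.303)
t=2.000: state=(2.981, 3.271)
t=2.250: state=(2.834, 3.181)
t=2.500: state=(2.726, 3.050)
t=2.750: state=(2.664, 2.896)
t=3.000: state=(2.647, 2.739)
t=3.250: state=(2.673, 2.591)
t=3.500: state=(2.740, 2.464)
t=3.750: state=(2.843, 2.366)
t=4.000: state=(2.976, 2.302)
t=4.250: state=(3.130, 2.275)
t=4.500: state=(3.294, 2.290)
t=4.750: state=(3.454, 2.346)
t=5.000: state=(3.591, 2.444)
t=5.250: state=(3.688, 2.580)
t=5.500: state=(3.726, 2.745)
t=5.750: state=(3.696, 2.921)
t=6.000: state=(3.598, 3.087)
t=6.250: state=(3.448, 3.217)
t=6.380: state=(3.356, 3.263)
largest grid value and its neighbours: x(0.610)=3.72595, x(0.620)=3.72598, x(0.630)=3.72590
parabola through these three points peaks at t≈0.618 with x≈3.72598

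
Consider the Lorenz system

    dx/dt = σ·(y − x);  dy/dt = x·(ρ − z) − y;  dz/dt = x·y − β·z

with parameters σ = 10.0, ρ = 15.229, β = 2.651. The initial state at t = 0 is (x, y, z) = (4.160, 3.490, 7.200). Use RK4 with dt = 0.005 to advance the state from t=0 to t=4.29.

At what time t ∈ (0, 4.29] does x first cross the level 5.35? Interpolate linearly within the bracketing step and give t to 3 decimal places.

t=0.000: state=(4.160, 3.490, 7.200)
step 1 (dt=0.005): k1=(-6.700, 29.911, -4.569), k2=(-5.785, 29.749, -4.287), k3=(-5.812, 29.765, -4.283), k4=(-4.921, 29.617, -3.999); state += dt/6·(k1+2k2+2k3+k4)
t=0.005: state=(4.131, 3.639, 7.179)
t=0.010: state=(4.111, 3.786, 7.160)
t=0.015: state=(4.098, 3.933, 7.144)
t=0.125: state=(5.268, 7.237, 7.800)
next step: t=0.130: state=(5.368, 7.397, 7.891) — x has crossed 5.35
linear interpolation between t=0.125 (5.26777) and t=0.130 (5.36776) → t≈0.129

t = 0.129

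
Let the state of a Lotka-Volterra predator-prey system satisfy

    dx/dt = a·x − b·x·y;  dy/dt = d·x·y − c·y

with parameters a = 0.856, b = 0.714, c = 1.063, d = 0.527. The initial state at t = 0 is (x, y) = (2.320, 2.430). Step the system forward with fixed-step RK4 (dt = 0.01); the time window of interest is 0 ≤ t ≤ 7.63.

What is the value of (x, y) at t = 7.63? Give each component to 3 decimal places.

t=0.000: state=(2.320, 2.430)
step 1 (dt=0.01): k1=(-2.039, 0.388), k2=(-2.034, 0.375), k3=(-2.033, 0.375), k4=(-2.028, 0.362); state += dt/6·(k1+2k2+2k3+k4)
t=0.010: state=(2.300, 2.434)
t=0.020: state=(2.279, 2.437)
t=0.030: state=(2.259, 2.440)
continuing one RK4 step at a time; state shown every 25 steps (Δt=0.25):
t=0.250: state=(1.855, 2.450)
t=0.500: state=(1.496, 2.339)
t=0.750: state=(1.241, 2.145)
t=1.000: state=(1.069, 1.914)
t=1.250: state=(0.962, 1.676)
t=1.500: state=(0.901, 1.452)
t=1.750: state=(0.877, 1.251)
t=2.000: state=(0.883, 1.077)
t=2.250: state=(0.915, 0.929)
t=2.500: state=(0.971, 0.806)
t=2.750: state=(1.051, 0.706)
t=3.000: state=(1.156, 0.626)
t=3.250: state=(1.289, 0.563)
t=3.500: state=(1.450, 0.517)
t=3.750: state=(1.642, 0.486)
t=4.000: state=(1.868, 0.469)
t=4.250: state=(2.129, 0.468)
t=4.500: state=(2.423, 0.484)
t=4.750: state=(2.745, 0.521)
t=5.000: state=(3.081, 0.587)
t=5.250: state=(3.408, 0.690)
t=5.500: state=(3.684, 0.844)
t=5.750: state=(3.852, 1.065)
t=6.000: state=(3.847, 1.359)
t=6.250: state=(3.626, 1.709)
t=6.500: state=(3.207, 2.058)
t=6.750: state=(2.681, 2.327)
t=7.000: state=(2.163, 2.453)
t=7.250: state=(1.729, 2.427)
t=7.500: state=(1.405, 2.285)
t=7.630: state=(1.276, 2.181)

(x, y) = (1.276, 2.181)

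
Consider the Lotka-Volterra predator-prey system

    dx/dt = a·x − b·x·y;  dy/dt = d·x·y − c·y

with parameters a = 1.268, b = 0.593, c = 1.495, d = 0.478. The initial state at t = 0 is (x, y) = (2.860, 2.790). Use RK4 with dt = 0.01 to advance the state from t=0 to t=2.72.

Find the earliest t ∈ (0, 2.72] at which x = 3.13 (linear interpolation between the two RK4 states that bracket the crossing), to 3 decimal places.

t=0.000: state=(2.860, 2.790)
step 1 (dt=0.01): k1=(-1.105, -0.357), k2=(-1.100, -0.364), k3=(-1.100, -0.364), k4=(-1.095, -0.371); state += dt/6·(k1+2k2+2k3+k4)
t=0.010: state=(2.849, 2.786)
t=0.020: state=(2.838, 2.783)
t=0.030: state=(2.827, 2.779)
continuing one RK4 step at a time; state shown every 10 steps (Δt=0.1):
t=0.100: state=(2.755, 2.748)
t=0.200: state=(2.661, 2.693)
t=0.300: state=(2.580, 2.628)
t=0.400: state=(2.511, 2.556)
t=0.500: state=(2.456, 2.478)
t=0.600: state=(2.412, 2.397)
t=0.700: state=(2.381, 2.315)
t=0.800: state=(2.362, 2.233)
t=0.900: state=(2.355, 2.152)
t=1.000: state=(2.358, 2.074)
t=1.100: state=(2.373, 2.000)
t=1.200: state=(2.397, 1.930)
t=1.300: state=(2.432, 1.865)
t=1.400: state=(2.476, 1.806)
t=1.500: state=(2.529, 1.753)
t=1.600: state=(2.591, 1.706)
t=1.700: state=(2.662, 1.665)
t=1.800: state=(2.740, 1.632)
t=1.900: state=(2.826, 1.605)
t=2.000: state=(2.919, 1.586)
t=2.100: state=(3.017, 1.573)
t=2.200: state=(3.121, 1.569)
next step: t=2.210: state=(3.131, 1.569) — x has crossed 3.13
linear interpolation between t=2.200 (3.12058) and t=2.210 (3.13114) → t≈2.209

t = 2.209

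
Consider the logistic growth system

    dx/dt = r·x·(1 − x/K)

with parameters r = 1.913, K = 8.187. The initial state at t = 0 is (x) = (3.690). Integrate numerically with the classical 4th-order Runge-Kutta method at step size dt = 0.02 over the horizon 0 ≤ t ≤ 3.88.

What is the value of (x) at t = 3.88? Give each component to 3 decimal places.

(x) = (8.181)

t=0.000: state=(3.690)
step 1 (dt=0.02): k1=(3.877), k2=(3.884), k3=(3.884), k4=(3.891); state += dt/6·(k1+2k2+2k3+k4)
t=0.020: state=(3.768)
t=0.040: state=(3.846)
t=0.060: state=(3.924)
continuing one RK4 step at a time; state shown every 10 steps (Δt=0.2):
t=0.200: state=(4.471)
t=0.400: state=(5.225)
t=0.600: state=(5.904)
t=0.800: state=(6.478)
t=1.000: state=(6.939)
t=1.200: state=(7.292)
t=1.400: state=(7.555)
t=1.600: state=(7.745)
t=1.800: state=(7.880)
t=2.000: state=(7.975)
t=2.200: state=(8.041)
t=2.400: state=(8.087)
t=2.600: state=(8.119)
t=2.800: state=(8.140)
t=3.000: state=(8.155)
t=3.200: state=(8.165)
t=3.400: state=(8.172)
t=3.600: state=(8.177)
t=3.800: state=(8.180)
t=3.880: state=(8.181)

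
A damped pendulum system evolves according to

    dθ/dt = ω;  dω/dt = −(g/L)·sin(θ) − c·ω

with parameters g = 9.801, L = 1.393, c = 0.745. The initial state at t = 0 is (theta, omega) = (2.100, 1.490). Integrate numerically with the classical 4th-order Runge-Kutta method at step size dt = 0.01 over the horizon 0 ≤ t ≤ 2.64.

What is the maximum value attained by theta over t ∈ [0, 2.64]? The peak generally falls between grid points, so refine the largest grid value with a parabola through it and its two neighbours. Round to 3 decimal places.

t=0.000: state=(2.100, 1.490)
step 1 (dt=0.01): k1=(1.490, -7.183), k2=(1.454, -7.130), k3=(1.454, -7.131), k4=(1.419, -7.078); state += dt/6·(k1+2k2+2k3+k4)
t=0.010: state=(2.115, 1.419)
t=0.020: state=(2.128, 1.348)
t=0.030: state=(2.142, 1.279)
continuing one RK4 step at a time; state shown every 10 steps (Δt=0.1):
t=0.100: state=(2.215, 0.821)
t=0.200: state=(2.267, 0.233)
t=0.300: state=(2.263, -0.303)
t=0.400: state=(2.207, -0.813)
t=0.500: state=(2.101, -1.319)
t=0.600: state=(1.943, -1.833)
t=0.700: state=(1.734, -2.354)
t=0.800: state=(1.473, -2.860)
t=0.900: state=(1.163, -3.309)
t=1.000: state=(0.815, -3.636)
t=1.100: state=(0.443, -3.770)
t=1.200: state=(0.069, -3.668)
t=1.300: state=(-0.283, -3.329)
t=1.400: state=(-0.591, -2.801)
t=1.500: state=(-0.839, -2.153)
t=1.600: state=(-1.020, -1.453)
t=1.700: state=(-1.130, -0.751)
t=1.800: state=(-1.171, -0.076)
t=1.900: state=(-1.146, 0.552)
t=2.000: state=(-1.062, 1.119)
t=2.100: state=(-0.925, 1.608)
t=2.200: state=(-0.744, 1.995)
t=2.300: state=(-0.531, 2.255)
t=2.400: state=(-0.298, 2.365)
t=2.500: state=(-0.063, 2.315)
t=2.600: state=(0.160, 2.114)
t=2.640: state=(0.242, 1.997)
largest grid value and its neighbours: theta(0.230)=2.27141, theta(0.240)=2.27182, theta(0.250)=2.27169
parabola through these three points peaks at t≈0.243 with theta≈2.27183

max theta = 2.272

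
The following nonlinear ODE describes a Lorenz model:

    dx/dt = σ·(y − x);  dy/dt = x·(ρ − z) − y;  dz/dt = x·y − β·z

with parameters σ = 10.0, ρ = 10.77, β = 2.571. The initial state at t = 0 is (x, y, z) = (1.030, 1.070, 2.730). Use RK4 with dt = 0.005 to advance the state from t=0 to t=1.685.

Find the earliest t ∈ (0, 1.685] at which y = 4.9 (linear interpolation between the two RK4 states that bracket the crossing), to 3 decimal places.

t=0.000: state=(1.030, 1.070, 2.730)
step 1 (dt=0.005): k1=(0.400, 7.211, -5.917), k2=(0.570, 7.216, -5.859), k3=(0.566, 7.220, -5.859), k4=(0.733, 7.228, -5.801); state += dt/6·(k1+2k2+2k3+k4)
t=0.005: state=(1.033, 1.106, 2.701)
t=0.010: state=(1.037, 1.142, 2.672)
t=0.015: state=(1.043, 1.179, 2.644)
continuing one RK4 step at a time; state shown every 20 steps (Δt=0.1):
t=0.100: state=(1.339, 1.875, 2.262)
t=0.200: state=(2.092, 3.078, 2.123)
t=0.295: state=(3.285, 4.836, 2.563)
next step: t=0.300: state=(3.364, 4.948, 2.611) — y has crossed 4.9
linear interpolation between t=0.295 (4.83616) and t=0.300 (4.94772) → t≈0.298

t = 0.298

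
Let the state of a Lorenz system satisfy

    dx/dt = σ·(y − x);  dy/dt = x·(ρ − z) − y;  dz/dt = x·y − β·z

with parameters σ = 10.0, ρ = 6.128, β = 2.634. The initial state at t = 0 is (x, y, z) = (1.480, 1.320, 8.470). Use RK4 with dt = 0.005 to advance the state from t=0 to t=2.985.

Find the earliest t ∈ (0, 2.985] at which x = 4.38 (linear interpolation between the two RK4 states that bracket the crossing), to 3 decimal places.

t = 1.121

t=0.000: state=(1.480, 1.320, 8.470)
step 1 (dt=0.005): k1=(-1.600, -4.786, -20.356), k2=(-1.680, -4.690, -20.245), k3=(-1.675, -4.690, -20.246), k4=(-1.751, -4.594, -20.135); state += dt/6·(k1+2k2+2k3+k4)
t=0.005: state=(1.472, 1.297, 8.369)
t=0.010: state=(1.463, 1.274, 8.269)
t=0.015: state=(1.453, 1.252, 8.170)
continuing one RK4 step at a time; state shown every 20 steps (Δt=0.1):
t=0.100: state=(1.249, 1.011, 6.645)
t=0.200: state=(1.064, 0.940, 5.203)
t=0.300: state=(1.001, 0.997, 4.084)
t=0.400: state=(1.049, 1.144, 3.234)
t=0.500: state=(1.190, 1.378, 2.609)
t=0.600: state=(1.426, 1.713, 2.182)
t=0.700: state=(1.768, 2.168, 1.950)
t=0.800: state=(2.231, 2.759, 1.934)
t=0.900: state=(2.824, 3.478, 2.184)
t=1.000: state=(3.523, 4.254, 2.769)
t=1.100: state=(4.242, 4.920, 3.716)
t=1.120: state=(4.374, 5.019, 3.943)
next step: t=1.125: state=(4.406, 5.041, 4.001) — x has crossed 4.38
linear interpolation between t=1.120 (4.37423) and t=1.125 (4.40620) → t≈1.121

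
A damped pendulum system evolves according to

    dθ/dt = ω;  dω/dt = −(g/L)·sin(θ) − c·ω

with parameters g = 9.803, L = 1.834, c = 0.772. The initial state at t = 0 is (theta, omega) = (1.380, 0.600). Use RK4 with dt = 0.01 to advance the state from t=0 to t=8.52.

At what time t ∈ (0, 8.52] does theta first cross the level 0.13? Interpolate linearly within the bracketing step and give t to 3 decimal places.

t = 0.928

t=0.000: state=(1.380, 0.600)
step 1 (dt=0.01): k1=(0.600, -5.711), k2=(0.571, -5.692), k3=(0.572, -5.692), k4=(0.543, -5.673); state += dt/6·(k1+2k2+2k3+k4)
t=0.010: state=(1.386, 0.543)
t=0.020: state=(1.391, 0.487)
t=0.030: state=(1.395, 0.430)
continuing one RK4 step at a time; state shown every 50 steps (Δt=0.5):
t=0.500: state=(1.052, -1.717)
t=0.920: state=(0.149, -2.280)
next step: t=0.930: state=(0.126, -2.270) — theta has crossed 0.13
linear interpolation between t=0.920 (0.14870) and t=0.930 (0.12595) → t≈0.928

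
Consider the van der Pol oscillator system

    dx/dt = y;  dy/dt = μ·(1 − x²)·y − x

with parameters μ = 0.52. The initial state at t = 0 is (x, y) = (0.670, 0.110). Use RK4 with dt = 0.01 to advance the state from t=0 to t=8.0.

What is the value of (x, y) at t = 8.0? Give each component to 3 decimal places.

(x, y) = (-0.216, -2.016)

t=0.000: state=(0.670, 0.110)
step 1 (dt=0.01): k1=(0.110, -0.638), k2=(0.107, -0.640), k3=(0.107, -0.640), k4=(0.104, -0.641); state += dt/6·(k1+2k2+2k3+k4)
t=0.010: state=(0.671, 0.104)
t=0.020: state=(0.672, 0.097)
t=0.030: state=(0.673, 0.091)
continuing one RK4 step at a time; state shown every 50 steps (Δt=0.5):
t=0.500: state=(0.641, -0.234)
t=1.000: state=(0.435, -0.585)
t=1.500: state=(0.062, -0.896)
t=2.000: state=(-0.436, -1.050)
t=2.500: state=(-0.926, -0.837)
t=3.000: state=(-1.211, -0.269)
t=3.500: state=(-1.190, 0.339)
t=4.000: state=(-0.888, 0.856)
t=4.500: state=(-0.338, 1.344)
t=5.000: state=(0.439, 1.709)
t=5.500: state=(1.252, 1.377)
t=6.000: state=(1.691, 0.350)
t=6.500: state=(1.646, -0.460)
t=7.000: state=(1.280, -0.983)
t=7.500: state=(0.665, -1.487)
t=8.000: state=(-0.216, -2.016)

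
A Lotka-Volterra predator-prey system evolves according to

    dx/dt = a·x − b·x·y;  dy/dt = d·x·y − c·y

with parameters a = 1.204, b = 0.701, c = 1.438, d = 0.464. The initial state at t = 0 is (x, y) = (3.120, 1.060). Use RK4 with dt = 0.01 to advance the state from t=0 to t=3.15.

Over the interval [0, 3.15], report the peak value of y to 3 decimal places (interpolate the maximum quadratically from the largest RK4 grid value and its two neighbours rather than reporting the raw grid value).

max y = 2.603

t=0.000: state=(3.120, 1.060)
step 1 (dt=0.01): k1=(1.438, 0.010), k2=(1.441, 0.014), k3=(1.441, 0.014), k4=(1.444, 0.017); state += dt/6·(k1+2k2+2k3+k4)
t=0.010: state=(3.134, 1.060)
t=0.020: state=(3.149, 1.060)
t=0.030: state=(3.163, 1.061)
continuing one RK4 step at a time; state shown every 20 steps (Δt=0.2):
t=0.200: state=(3.418, 1.077)
t=0.400: state=(3.729, 1.125)
t=0.600: state=(4.029, 1.210)
t=0.800: state=(4.291, 1.336)
t=1.000: state=(4.476, 1.506)
t=1.200: state=(4.544, 1.718)
t=1.400: state=(4.469, 1.960)
t=1.600: state=(4.245, 2.205)
t=1.800: state=(3.904, 2.416)
t=2.000: state=(3.502, 2.556)
t=2.200: state=(3.100, 2.603)
t=2.400: state=(2.743, 2.559)
t=2.600: state=(2.456, 2.442)
t=2.800: state=(2.244, 2.277)
t=3.000: state=(2.102, 2.088)
t=3.150: state=(2.037, 1.944)
largest grid value and its neighbours: y(2.190)=2.60312, y(2.200)=2.60324, y(2.210)=2.60313
parabola through these three points peaks at t≈2.200 with y≈2.60324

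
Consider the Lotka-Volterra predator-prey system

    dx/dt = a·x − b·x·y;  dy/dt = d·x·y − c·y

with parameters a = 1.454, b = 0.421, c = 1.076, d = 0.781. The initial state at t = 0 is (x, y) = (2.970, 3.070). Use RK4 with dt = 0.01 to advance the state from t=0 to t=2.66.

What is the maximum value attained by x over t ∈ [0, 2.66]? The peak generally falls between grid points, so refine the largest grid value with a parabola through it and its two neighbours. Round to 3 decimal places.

t=0.000: state=(2.970, 3.070)
step 1 (dt=0.01): k1=(0.480, 3.818), k2=(0.456, 3.847), k3=(0.456, 3.847), k4=(0.432, 3.877); state += dt/6·(k1+2k2+2k3+k4)
t=0.010: state=(2.975, 3.108)
t=0.020: state=(2.979, 3.148)
t=0.030: state=(2.982, 3.187)
continuing one RK4 step at a time; state shown every 10 steps (Δt=0.1):
t=0.100: state=(2.993, 3.481)
t=0.200: state=(2.961, 3.945)
t=0.300: state=(2.870, 4.451)
t=0.400: state=(2.722, 4.974)
t=0.500: state=(2.526, 5.483)
t=0.600: state=(2.296, 5.945)
t=0.700: state=(2.050, 6.326)
t=0.800: state=(1.805, 6.604)
t=0.900: state=(1.575, 6.766)
t=1.000: state=(1.368, 6.814)
t=1.100: state=(1.189, 6.760)
t=1.200: state=(1.037, 6.621)
t=1.300: state=(0.911, 6.414)
t=1.400: state=(0.809, 6.159)
t=1.500: state=(0.726, 5.872)
t=1.600: state=(0.660, 5.565)
t=1.700: state=(0.608, 5.251)
t=1.800: state=(0.567, 4.936)
t=1.900: state=(0.536, 4.628)
t=2.000: state=(0.514, 4.329)
t=2.100: state=(0.498, 4.044)
t=2.200: state=(0.489, 3.774)
t=2.300: state=(0.485, 3.520)
t=2.400: state=(0.486, 3.283)
t=2.500: state=(0.492, 3.063)
t=2.600: state=(0.502, 2.859)
t=2.660: state=(0.510, 2.745)
largest grid value and its neighbours: x(0.080)=2.99256, x(0.090)=2.99304, x(0.100)=2.99298
parabola through these three points peaks at t≈0.094 with x≈2.99308

max x = 2.993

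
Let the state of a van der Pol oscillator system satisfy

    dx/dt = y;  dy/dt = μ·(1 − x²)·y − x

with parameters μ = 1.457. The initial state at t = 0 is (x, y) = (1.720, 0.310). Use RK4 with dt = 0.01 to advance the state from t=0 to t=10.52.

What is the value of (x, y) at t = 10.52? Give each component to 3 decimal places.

(x, y) = (-1.956, 0.333)

t=0.000: state=(1.720, 0.310)
step 1 (dt=0.01): k1=(0.310, -2.605), k2=(0.297, -2.571), k3=(0.297, -2.572), k4=(0.284, -2.538); state += dt/6·(k1+2k2+2k3+k4)
t=0.010: state=(1.723, 0.284)
t=0.020: state=(1.726, 0.259)
t=0.030: state=(1.728, 0.235)
continuing one RK4 step at a time; state shown every 50 steps (Δt=0.5):
t=0.500: state=(1.661, -0.388)
t=1.000: state=(1.399, -0.645)
t=1.500: state=(1.000, -0.990)
t=2.000: state=(0.326, -1.852)
t=2.500: state=(-0.982, -3.148)
t=3.000: state=(-1.969, -0.541)
t=3.500: state=(-1.943, 0.348)
t=4.000: state=(-1.723, 0.511)
t=4.500: state=(-1.432, 0.668)
t=5.000: state=(-1.031, 0.980)
t=5.500: state=(-0.370, 1.803)
t=6.000: state=(0.916, 3.174)
t=6.500: state=(1.960, 0.631)
t=7.000: state=(1.953, -0.337)
t=7.500: state=(1.737, -0.504)
t=8.000: state=(1.450, -0.657)
t=8.500: state=(1.057, -0.955)
t=9.000: state=(0.418, -1.733)
t=9.500: state=(-0.830, -3.168)
t=10.000: state=(-1.941, -0.762)
t=10.500: state=(-1.962, 0.321)
t=10.520: state=(-1.956, 0.333)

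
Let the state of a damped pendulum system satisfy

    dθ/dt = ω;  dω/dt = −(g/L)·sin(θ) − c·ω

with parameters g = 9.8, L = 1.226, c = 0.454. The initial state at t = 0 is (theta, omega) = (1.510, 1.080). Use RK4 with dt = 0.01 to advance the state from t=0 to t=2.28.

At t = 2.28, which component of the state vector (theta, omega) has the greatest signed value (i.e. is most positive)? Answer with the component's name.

t=0.000: state=(1.510, 1.080)
step 1 (dt=0.01): k1=(1.080, -8.469), k2=(1.038, -8.452), k3=(1.038, -8.452), k4=(0.995, -8.435); state += dt/6·(k1+2k2+2k3+k4)
t=0.010: state=(1.520, 0.995)
t=0.020: state=(1.530, 0.911)
t=0.030: state=(1.539, 0.827)
continuing one RK4 step at a time; state shown every 10 steps (Δt=0.1):
t=0.100: state=(1.576, 0.251)
t=0.200: state=(1.561, -0.542)
t=0.300: state=(1.469, -1.298)
t=0.400: state=(1.303, -2.008)
t=0.500: state=(1.070, -2.643)
t=0.600: state=(0.779, -3.149)
t=0.700: state=(0.447, -3.458)
t=0.800: state=(0.096, -3.512)
t=0.900: state=(-0.247, -3.295)
t=1.000: state=(-0.555, -2.842)
t=1.100: state=(-0.809, -2.220)
t=1.200: state=(-0.996, -1.506)
t=1.300: state=(-1.109, -0.758)
t=1.400: state=(-1.148, -0.016)
t=1.500: state=(-1.114, 0.694)
t=1.600: state=(-1.011, 1.347)
t=1.700: state=(-0.847, 1.915)
t=1.800: state=(-0.632, 2.357)
t=1.900: state=(-0.381, 2.632)
t=2.000: state=(-0.113, 2.705)
t=2.100: state=(0.153, 2.568)
t=2.200: state=(0.394, 2.240)
t=2.280: state=(0.559, 1.871)
compare at T: theta=0.559, omega=1.871

largest component: omega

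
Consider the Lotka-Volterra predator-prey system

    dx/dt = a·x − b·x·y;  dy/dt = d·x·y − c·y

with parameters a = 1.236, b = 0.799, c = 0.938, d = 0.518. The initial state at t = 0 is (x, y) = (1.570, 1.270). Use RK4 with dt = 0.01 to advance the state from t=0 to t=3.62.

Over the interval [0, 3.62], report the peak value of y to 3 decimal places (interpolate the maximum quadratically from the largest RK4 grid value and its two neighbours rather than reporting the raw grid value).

max y = 1.924

t=0.000: state=(1.570, 1.270)
step 1 (dt=0.01): k1=(0.347, -0.158), k2=(0.349, -0.157), k3=(0.349, -0.157), k4=(0.350, -0.156); state += dt/6·(k1+2k2+2k3+k4)
t=0.010: state=(1.573, 1.268)
t=0.020: state=(1.577, 1.267)
t=0.030: state=(1.581, 1.265)
continuing one RK4 step at a time; state shown every 20 steps (Δt=0.2):
t=0.200: state=(1.645, 1.243)
t=0.400: state=(1.729, 1.227)
t=0.600: state=(1.820, 1.223)
t=0.800: state=(1.916, 1.230)
t=1.000: state=(2.013, 1.250)
t=1.200: state=(2.106, 1.283)
t=1.400: state=(2.189, 1.328)
t=1.600: state=(2.257, 1.386)
t=1.800: state=(2.303, 1.456)
t=2.000: state=(2.322, 1.534)
t=2.200: state=(2.312, 1.617)
t=2.400: state=(2.271, 1.700)
t=2.600: state=(2.202, 1.777)
t=2.800: state=(2.111, 1.842)
t=3.000: state=(2.006, 1.890)
t=3.200: state=(1.894, 1.918)
t=3.400: state=(1.784, 1.923)
t=3.600: state=(1.681, 1.908)
t=3.620: state=(1.672, 1.905)
largest grid value and its neighbours: y(3.340)=1.92389, y(3.350)=1.92392, y(3.360)=1.92389
parabola through these three points peaks at t≈3.350 with y≈1.92392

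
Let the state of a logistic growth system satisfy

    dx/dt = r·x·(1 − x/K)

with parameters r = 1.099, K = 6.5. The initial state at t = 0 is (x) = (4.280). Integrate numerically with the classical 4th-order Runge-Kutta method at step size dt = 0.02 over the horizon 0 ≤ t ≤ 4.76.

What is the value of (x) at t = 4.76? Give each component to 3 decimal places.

(x) = (6.482)

t=0.000: state=(4.280)
step 1 (dt=0.02): k1=(1.607), k2=(1.601), k3=(1.601), k4=(1.595); state += dt/6·(k1+2k2+2k3+k4)
t=0.020: state=(4.312)
t=0.040: state=(4.344)
t=0.060: state=(4.375)
continuing one RK4 step at a time; state shown every 10 steps (Δt=0.2):
t=0.200: state=(4.589)
t=0.400: state=(4.872)
t=0.600: state=(5.125)
t=0.800: state=(5.348)
t=1.000: state=(5.542)
t=1.200: state=(5.708)
t=1.400: state=(5.849)
t=1.600: state=(5.967)
t=1.800: state=(6.065)
t=2.000: state=(6.146)
t=2.200: state=(6.213)
t=2.400: state=(6.267)
t=2.600: state=(6.312)
t=2.800: state=(6.348)
t=3.000: state=(6.378)
t=3.200: state=(6.401)
t=3.400: state=(6.421)
t=3.600: state=(6.436)
t=3.800: state=(6.449)
t=4.000: state=(6.459)
t=4.200: state=(6.467)
t=4.400: state=(6.473)
t=4.600: state=(6.479)
t=4.760: state=(6.482)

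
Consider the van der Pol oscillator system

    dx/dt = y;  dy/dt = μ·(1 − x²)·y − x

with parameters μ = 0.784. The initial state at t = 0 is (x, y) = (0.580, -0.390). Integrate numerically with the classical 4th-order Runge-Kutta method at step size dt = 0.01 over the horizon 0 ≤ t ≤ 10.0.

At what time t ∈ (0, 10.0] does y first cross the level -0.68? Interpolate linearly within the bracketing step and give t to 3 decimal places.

t=0.000: state=(0.580, -0.390)
step 1 (dt=0.01): k1=(-0.390, -0.783), k2=(-0.394, -0.784), k3=(-0.394, -0.784), k4=(-0.398, -0.784); state += dt/6·(k1+2k2+2k3+k4)
t=0.010: state=(0.576, -0.398)
t=0.020: state=(0.572, -0.406)
t=0.030: state=(0.568, -0.414)
t=0.350: state=(0.394, -0.674)
next step: t=0.360: state=(0.388, -0.682) — y has crossed -0.68
linear interpolation between t=0.350 (-0.67397) and t=0.360 (-0.68239) → t≈0.357

t = 0.357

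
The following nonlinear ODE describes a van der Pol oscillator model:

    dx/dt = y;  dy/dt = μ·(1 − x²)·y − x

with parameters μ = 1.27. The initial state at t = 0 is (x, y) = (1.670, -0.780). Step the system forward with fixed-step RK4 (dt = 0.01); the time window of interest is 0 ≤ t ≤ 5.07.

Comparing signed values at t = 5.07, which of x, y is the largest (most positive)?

t=0.000: state=(1.670, -0.780)
step 1 (dt=0.01): k1=(-0.780, 0.102), k2=(-0.779, 0.092), k3=(-0.780, 0.092), k4=(-0.779, 0.082); state += dt/6·(k1+2k2+2k3+k4)
t=0.010: state=(1.662, -0.779)
t=0.020: state=(1.654, -0.778)
t=0.030: state=(1.647, -0.778)
continuing one RK4 step at a time; state shown every 20 steps (Δt=0.2):
t=0.200: state=(1.514, -0.793)
t=0.400: state=(1.349, -0.860)
t=0.600: state=(1.166, -0.976)
t=0.800: state=(0.954, -1.155)
t=1.000: state=(0.699, -1.422)
t=1.200: state=(0.377, -1.818)
t=1.400: state=(-0.039, -2.358)
t=1.600: state=(-0.567, -2.894)
t=1.800: state=(-1.160, -2.890)
t=2.000: state=(-1.658, -1.968)
t=2.200: state=(-1.933, -0.826)
t=2.400: state=(-2.019, -0.112)
t=2.600: state=(-2.003, 0.229)
t=2.800: state=(-1.939, 0.390)
t=3.000: state=(-1.852, 0.481)
t=3.200: state=(-1.749, 0.548)
t=3.400: state=(-1.633, 0.612)
t=3.600: state=(-1.503, 0.686)
t=3.800: state=(-1.357, 0.778)
t=4.000: state=(-1.190, 0.901)
t=4.200: state=(-0.993, 1.071)
t=4.400: state=(-0.756, 1.316)
t=4.600: state=(-0.460, 1.674)
t=4.800: state=(-0.077, 2.174)
t=5.000: state=(0.415, 2.737)
t=5.070: state=(0.612, 2.884)
compare at T: x=0.612, y=2.884

largest component: y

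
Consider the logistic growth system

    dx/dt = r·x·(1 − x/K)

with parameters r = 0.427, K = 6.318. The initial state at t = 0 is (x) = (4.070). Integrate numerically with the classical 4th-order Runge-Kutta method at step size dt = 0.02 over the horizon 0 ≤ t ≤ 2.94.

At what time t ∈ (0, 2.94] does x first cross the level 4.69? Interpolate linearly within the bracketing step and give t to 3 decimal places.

t = 1.088

t=0.000: state=(4.070)
step 1 (dt=0.02): k1=(0.618), k2=(0.618), k3=(0.618), k4=(0.617); state += dt/6·(k1+2k2+2k3+k4)
t=0.020: state=(4.082)
t=0.040: state=(4.095)
t=0.060: state=(4.107)
continuing one RK4 step at a time; state shown every 5 steps (Δt=0.1):
t=0.100: state=(4.131)
t=0.200: state=(4.192)
t=0.300: state=(4.252)
t=0.400: state=(4.311)
t=0.500: state=(4.369)
t=0.600: state=(4.426)
t=0.700: state=(4.482)
t=0.800: state=(4.537)
t=0.900: state=(4.591)
t=1.000: state=(4.644)
t=1.080: state=(4.686)
next step: t=1.100: state=(4.696) — x has crossed 4.69
linear interpolation between t=1.080 (4.68599) and t=1.100 (4.69630) → t≈1.088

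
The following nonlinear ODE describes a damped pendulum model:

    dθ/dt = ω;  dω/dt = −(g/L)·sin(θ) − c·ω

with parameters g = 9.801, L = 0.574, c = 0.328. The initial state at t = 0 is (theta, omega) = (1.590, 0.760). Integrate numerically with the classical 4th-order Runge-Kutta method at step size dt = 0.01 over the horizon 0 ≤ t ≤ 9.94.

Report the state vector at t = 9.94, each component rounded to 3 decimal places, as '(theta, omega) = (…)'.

t=0.000: state=(1.590, 0.760)
step 1 (dt=0.01): k1=(0.760, -17.321), k2=(0.673, -17.291), k3=(0.674, -17.291), k4=(0.587, -17.262); state += dt/6·(k1+2k2+2k3+k4)
t=0.010: state=(1.597, 0.587)
t=0.020: state=(1.602, 0.415)
t=0.030: state=(1.605, 0.243)
continuing one RK4 step at a time; state shown every 50 steps (Δt=0.5):
t=0.500: state=(0.053, -5.563)
t=1.000: state=(-1.319, 1.186)
t=1.500: state=(0.592, 4.007)
t=2.000: state=(0.792, -3.182)
t=2.500: state=(-0.945, -1.405)
t=3.000: state=(-0.052, 3.764)
t=3.500: state=(0.821, -1.233)
t=4.000: state=(-0.541, -2.233)
t=4.500: state=(-0.297, 2.743)
t=5.000: state=(0.673, -0.159)
t=5.500: state=(-0.275, -2.202)
t=6.000: state=(-0.353, 1.869)
t=6.500: state=(0.513, 0.354)
t=7.000: state=(-0.120, -1.889)
t=7.500: state=(-0.335, 1.241)
t=8.000: state=(0.379, 0.559)
t=8.500: state=(-0.034, -1.532)
t=9.000: state=(-0.292, 0.808)
t=9.500: state=(0.276, 0.608)
t=9.940: state=(0.085, -1.183)

(theta, omega) = (0.085, -1.183)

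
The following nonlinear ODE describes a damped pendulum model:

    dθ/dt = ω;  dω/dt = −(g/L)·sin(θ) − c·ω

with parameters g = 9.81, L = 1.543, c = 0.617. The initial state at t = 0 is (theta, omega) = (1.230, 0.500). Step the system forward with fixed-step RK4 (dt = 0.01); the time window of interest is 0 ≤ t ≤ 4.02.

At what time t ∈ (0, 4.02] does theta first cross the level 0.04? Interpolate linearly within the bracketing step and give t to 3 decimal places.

t=0.000: state=(1.230, 0.500)
step 1 (dt=0.01): k1=(0.500, -6.301), k2=(0.468, -6.286), k3=(0.469, -6.286), k4=(0.437, -6.272); state += dt/6·(k1+2k2+2k3+k4)
t=0.010: state=(1.235, 0.437)
t=0.020: state=(1.239, 0.375)
t=0.030: state=(1.242, 0.312)
continuing one RK4 step at a time; state shown every 20 steps (Δt=0.2):
t=0.200: state=(1.209, -0.689)
t=0.400: state=(0.968, -1.674)
t=0.600: state=(0.562, -2.308)
t=0.800: state=(0.081, -2.410)
t=0.810: state=(0.057, -2.400)
next step: t=0.820: state=(0.033, -2.388) — theta has crossed 0.04
linear interpolation between t=0.810 (0.05660) and t=0.820 (0.03266) → t≈0.817

t = 0.817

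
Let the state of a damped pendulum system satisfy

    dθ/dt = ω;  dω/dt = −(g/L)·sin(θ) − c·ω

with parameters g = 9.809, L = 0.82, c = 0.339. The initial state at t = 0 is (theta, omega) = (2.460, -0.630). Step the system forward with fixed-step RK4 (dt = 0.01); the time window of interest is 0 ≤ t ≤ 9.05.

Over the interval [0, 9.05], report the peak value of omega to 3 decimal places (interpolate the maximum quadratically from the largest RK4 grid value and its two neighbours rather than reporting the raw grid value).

t=0.000: state=(2.460, -0.630)
step 1 (dt=0.01): k1=(-0.630, -7.323), k2=(-0.667, -7.340), k3=(-0.667, -7.341), k4=(-0.703, -7.360); state += dt/6·(k1+2k2+2k3+k4)
t=0.010: state=(2.453, -0.703)
t=0.020: state=(2.446, -0.777)
t=0.030: state=(2.438, -0.851)
continuing one RK4 step at a time; state shown every 50 steps (Δt=0.5):
t=0.500: state=(1.060, -5.233)
t=1.000: state=(-1.491, -2.912)
t=1.500: state=(-1.439, 2.959)
t=2.000: state=(0.778, 3.984)
t=2.500: state=(1.318, -1.853)
t=3.000: state=(-0.482, -3.753)
t=3.500: state=(-1.112, 1.454)
t=4.000: state=(0.408, 3.196)
t=4.500: state=(0.905, -1.429)
t=5.000: state=(-0.423, -2.571)
t=5.500: state=(-0.705, 1.544)
t=6.000: state=(0.459, 1.935)
t=6.500: state=(0.513, -1.656)
t=7.000: state=(-0.482, -1.318)
t=7.500: state=(-0.332, 1.686)
t=8.000: state=(0.476, 0.748)
t=8.500: state=(0.170, -1.606)
t=9.000: state=(-0.441, -0.254)
t=9.050: state=(-0.447, 0.005)
largest grid value and its neighbours: omega(1.790)=5.04015, omega(1.800)=5.04487, omega(1.810)=5.04362
parabola through these three points peaks at t≈1.803 with omega≈5.04512

max omega = 5.045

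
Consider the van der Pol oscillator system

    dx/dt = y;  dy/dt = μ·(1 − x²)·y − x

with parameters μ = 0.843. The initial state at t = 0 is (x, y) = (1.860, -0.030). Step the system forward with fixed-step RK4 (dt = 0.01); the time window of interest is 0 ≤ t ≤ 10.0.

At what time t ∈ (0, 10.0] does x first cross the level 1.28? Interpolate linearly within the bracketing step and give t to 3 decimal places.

t = 1.012

t=0.000: state=(1.860, -0.030)
step 1 (dt=0.01): k1=(-0.030, -1.798), k2=(-0.039, -1.779), k3=(-0.039, -1.779), k4=(-0.048, -1.761); state += dt/6·(k1+2k2+2k3+k4)
t=0.010: state=(1.860, -0.048)
t=0.020: state=(1.859, -0.065)
t=0.030: state=(1.858, -0.082)
continuing one RK4 step at a time; state shown every 50 steps (Δt=0.5):
t=0.500: state=(1.680, -0.603)
t=1.000: state=(1.291, -0.953)
t=1.010: state=(1.282, -0.961)
next step: t=1.020: state=(1.272, -0.968) — x has crossed 1.28
linear interpolation between t=1.010 (1.28183) and t=1.020 (1.27218) → t≈1.012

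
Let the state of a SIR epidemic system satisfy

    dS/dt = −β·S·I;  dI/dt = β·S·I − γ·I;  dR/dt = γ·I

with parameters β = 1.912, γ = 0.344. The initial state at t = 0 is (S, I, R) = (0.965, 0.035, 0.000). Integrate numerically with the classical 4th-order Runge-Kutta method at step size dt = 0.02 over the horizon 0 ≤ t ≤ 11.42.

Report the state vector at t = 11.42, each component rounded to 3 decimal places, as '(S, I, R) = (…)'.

(S, I, R) = (0.005, 0.047, 0.948)

t=0.000: state=(0.965, 0.035, 0.000)
step 1 (dt=0.02): k1=(-0.065, 0.053, 0.012), k2=(-0.066, 0.053, 0.012), k3=(-0.066, 0.053, 0.012), k4=(-0.066, 0.054, 0.012); state += dt/6·(k1+2k2+2k3+k4)
t=0.020: state=(0.964, 0.036, 0.000)
t=0.040: state=(0.962, 0.037, 0.000)
t=0.060: state=(0.961, 0.038, 0.001)
continuing one RK4 step at a time; state shown every 25 steps (Δt=0.5):
t=0.500: state=(0.918, 0.073, 0.009)
t=1.000: state=(0.831, 0.142, 0.027)
t=1.500: state=(0.692, 0.248, 0.060)
t=2.000: state=(0.514, 0.373, 0.113)
t=2.500: state=(0.342, 0.471, 0.187)
t=3.000: state=(0.213, 0.515, 0.272)
t=3.500: state=(0.130, 0.509, 0.361)
t=4.000: state=(0.081, 0.473, 0.446)
t=4.500: state=(0.053, 0.424, 0.523)
t=5.000: state=(0.036, 0.372, 0.592)
t=5.500: state=(0.026, 0.323, 0.651)
t=6.000: state=(0.019, 0.278, 0.703)
t=6.500: state=(0.015, 0.238, 0.747)
t=7.000: state=(0.012, 0.203, 0.785)
t=7.500: state=(0.010, 0.173, 0.817)
t=8.000: state=(0.009, 0.147, 0.845)
t=8.500: state=(0.008, 0.124, 0.868)
t=9.000: state=(0.007, 0.106, 0.888)
t=9.500: state=(0.006, 0.089, 0.904)
t=10.000: state=(0.006, 0.076, 0.918)
t=10.500: state=(0.005, 0.064, 0.930)
t=11.000: state=(0.005, 0.054, 0.941)
t=11.420: state=(0.005, 0.047, 0.948)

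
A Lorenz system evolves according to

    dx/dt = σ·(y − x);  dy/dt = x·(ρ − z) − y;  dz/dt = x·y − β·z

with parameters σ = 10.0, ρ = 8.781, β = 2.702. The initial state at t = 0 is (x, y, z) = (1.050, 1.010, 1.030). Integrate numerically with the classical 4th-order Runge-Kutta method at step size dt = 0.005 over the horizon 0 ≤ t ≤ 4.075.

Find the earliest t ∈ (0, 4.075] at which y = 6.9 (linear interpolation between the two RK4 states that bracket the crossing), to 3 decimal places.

t = 0.437

t=0.000: state=(1.050, 1.010, 1.030)
step 1 (dt=0.005): k1=(-0.400, 7.129, -1.723), k2=(-0.212, 7.107, -1.693), k3=(-0.217, 7.111, -1.693), k4=(-0.034, 7.093, -1.663); state += dt/6·(k1+2k2+2k3+k4)
t=0.005: state=(1.049, 1.046, 1.022)
t=0.010: state=(1.050, 1.081, 1.013)
t=0.015: state=(1.052, 1.116, 1.006)
continuing one RK4 step at a time; state shown every 40 steps (Δt=0.2):
t=0.200: state=(1.939, 2.773, 1.027)
t=0.400: state=(4.476, 6.170, 2.910)
t=0.435: state=(5.085, 6.860, 3.691)
next step: t=0.440: state=(5.174, 6.954, 3.817) — y has crossed 6.9
linear interpolation between t=0.435 (6.85988) and t=0.440 (6.95428) → t≈0.437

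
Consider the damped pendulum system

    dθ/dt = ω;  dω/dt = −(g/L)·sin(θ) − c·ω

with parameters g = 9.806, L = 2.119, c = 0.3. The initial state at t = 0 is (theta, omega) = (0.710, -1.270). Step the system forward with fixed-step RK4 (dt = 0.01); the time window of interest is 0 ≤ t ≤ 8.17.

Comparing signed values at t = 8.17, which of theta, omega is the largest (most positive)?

largest component: omega

t=0.000: state=(0.710, -1.270)
step 1 (dt=0.01): k1=(-1.270, -2.635), k2=(-1.283, -2.609), k3=(-1.283, -2.609), k4=(-1.296, -2.582); state += dt/6·(k1+2k2+2k3+k4)
t=0.010: state=(0.697, -1.296)
t=0.020: state=(0.684, -1.322)
t=0.030: state=(0.671, -1.347)
continuing one RK4 step at a time; state shown every 50 steps (Δt=0.5):
t=0.500: state=(-0.117, -1.720)
t=1.000: state=(-0.719, -0.509)
t=1.500: state=(-0.585, 0.965)
t=2.000: state=(0.067, 1.390)
t=2.500: state=(0.565, 0.441)
t=3.000: state=(0.466, -0.771)
t=3.500: state=(-0.056, -1.112)
t=4.000: state=(-0.452, -0.342)
t=4.500: state=(-0.364, 0.637)
t=5.000: state=(0.058, 0.884)
t=5.500: state=(0.366, 0.246)
t=6.000: state=(0.280, -0.535)
t=6.500: state=(-0.063, -0.699)
t=7.000: state=(-0.297, -0.164)
t=7.500: state=(-0.213, 0.453)
t=8.000: state=(0.065, 0.549)
t=8.170: state=(0.150, 0.437)
compare at T: theta=0.150, omega=0.437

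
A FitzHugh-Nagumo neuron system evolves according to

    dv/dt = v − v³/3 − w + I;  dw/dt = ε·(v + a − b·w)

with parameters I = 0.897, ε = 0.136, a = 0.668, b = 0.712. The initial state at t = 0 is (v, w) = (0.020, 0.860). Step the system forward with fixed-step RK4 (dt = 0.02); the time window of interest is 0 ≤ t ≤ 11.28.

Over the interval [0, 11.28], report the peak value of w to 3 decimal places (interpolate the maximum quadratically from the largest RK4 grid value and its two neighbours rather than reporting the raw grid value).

t=0.000: state=(0.020, 0.860)
step 1 (dt=0.02): k1=(0.057, 0.010), k2=(0.057, 0.010), k3=(0.057, 0.010), k4=(0.058, 0.010); state += dt/6·(k1+2k2+2k3+k4)
t=0.020: state=(0.021, 0.860)
t=0.040: state=(0.022, 0.860)
t=0.060: state=(0.024, 0.861)
continuing one RK4 step at a time; state shown every 25 steps (Δt=0.5):
t=0.500: state=(0.055, 0.866)
t=1.000: state=(0.109, 0.875)
t=1.500: state=(0.189, 0.888)
t=2.000: state=(0.310, 0.906)
t=2.500: state=(0.484, 0.934)
t=3.000: state=(0.718, 0.974)
t=3.500: state=(0.986, 1.029)
t=4.000: state=(1.228, 1.098)
t=4.500: state=(1.385, 1.178)
t=5.000: state=(1.453, 1.261)
t=5.500: state=(1.461, 1.343)
t=6.000: state=(1.435, 1.420)
t=6.500: state=(1.391, 1.491)
t=7.000: state=(1.336, 1.556)
t=7.500: state=(1.274, 1.613)
t=8.000: state=(1.205, 1.664)
t=8.500: state=(1.129, 1.707)
t=9.000: state=(1.044, 1.743)
t=9.500: state=(0.947, 1.771)
t=10.000: state=(0.832, 1.790)
t=10.500: state=(0.689, 1.801)
t=11.000: state=(0.499, 1.800)
t=11.280: state=(0.361, 1.793)
largest grid value and its neighbours: w(10.700)=1.80186, w(10.720)=1.80187, w(10.740)=1.80185
parabola through these three points peaks at t≈10.714 with w≈1.80187

max w = 1.802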